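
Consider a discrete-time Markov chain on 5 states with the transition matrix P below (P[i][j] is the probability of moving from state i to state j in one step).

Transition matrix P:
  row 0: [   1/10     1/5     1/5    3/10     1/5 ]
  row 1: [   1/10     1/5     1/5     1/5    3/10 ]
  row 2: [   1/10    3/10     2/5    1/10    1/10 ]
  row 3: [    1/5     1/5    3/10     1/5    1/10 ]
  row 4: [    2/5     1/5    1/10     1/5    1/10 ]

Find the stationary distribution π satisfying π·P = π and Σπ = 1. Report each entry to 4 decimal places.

Balance equations π_j = Σ_i π_i·P[i][j]:
  π_0 = 1/10·π_0 + 1/10·π_1 + 1/10·π_2 + 1/5·π_3 + 2/5·π_4
  π_1 = 1/5·π_0 + 1/5·π_1 + 3/10·π_2 + 1/5·π_3 + 1/5·π_4
  π_2 = 1/5·π_0 + 1/5·π_1 + 2/5·π_2 + 3/10·π_3 + 1/10·π_4
  π_3 = 3/10·π_0 + 1/5·π_1 + 1/10·π_2 + 1/5·π_3 + 1/5·π_4
  normalize: π_0 + π_1 + π_2 + π_3 + π_4 = 1
Solving the linear system gives exactly π = [817/4872, 183/812, 103/406, 1865/9744, 1577/9744].

π = [0.1677, 0.2254, 0.2537, 0.1914, 0.1618]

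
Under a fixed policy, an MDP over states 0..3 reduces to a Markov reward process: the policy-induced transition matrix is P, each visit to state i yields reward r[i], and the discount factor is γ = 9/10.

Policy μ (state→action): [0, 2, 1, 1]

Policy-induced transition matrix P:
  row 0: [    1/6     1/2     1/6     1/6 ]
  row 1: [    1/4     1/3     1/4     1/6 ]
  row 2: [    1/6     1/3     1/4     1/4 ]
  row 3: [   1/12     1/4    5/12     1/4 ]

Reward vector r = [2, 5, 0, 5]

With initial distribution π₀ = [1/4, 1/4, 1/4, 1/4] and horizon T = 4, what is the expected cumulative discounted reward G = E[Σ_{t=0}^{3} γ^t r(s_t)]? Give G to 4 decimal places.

t=0: π = [0.2500, 0.2500, 0.2500, 0.2500], E[r] = 3.0000, γ^t·E[r] = 3.000000, running G = 3.000000
t=1: π = [0.1667, 0.3542, 0.2708, 0.2083], E[r] = 3.1458, γ^t·E[r] = 2.831250, running G = 5.831250
t=2: π = [0.1788, 0.3438, 0.2708, 0.2066], E[r] = 3.1094, γ^t·E[r] = 2.518594, running G = 8.349844
t=3: π = [0.1781, 0.3459, 0.2695, 0.2065], E[r] = 3.1181, γ^t·E[r] = 2.273063, running G = 10.622906

G = 10.6229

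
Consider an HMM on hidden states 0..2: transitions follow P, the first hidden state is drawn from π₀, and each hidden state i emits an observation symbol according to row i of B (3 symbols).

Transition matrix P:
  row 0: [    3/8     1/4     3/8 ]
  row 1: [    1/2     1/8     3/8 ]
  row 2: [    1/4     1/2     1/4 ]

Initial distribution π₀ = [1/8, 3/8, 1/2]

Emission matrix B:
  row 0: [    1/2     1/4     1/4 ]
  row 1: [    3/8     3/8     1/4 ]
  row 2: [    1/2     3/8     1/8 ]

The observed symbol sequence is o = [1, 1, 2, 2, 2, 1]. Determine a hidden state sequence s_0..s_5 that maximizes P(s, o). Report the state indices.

path = [2, 1, 0, 0, 0, 2]

t=0: δ = [3.125e-02, 1.406e-01, 1.875e-01]  (obs o_0=1)
t=1: δ = [1.758e-02, 3.516e-02, 1.978e-02]  ψ = [1, 2, 1]  (obs o_1=1)
t=2: δ = [4.395e-03, 2.472e-03, 1.648e-03]  ψ = [1, 2, 1]  (obs o_2=2)
t=3: δ = [4.120e-04, 2.747e-04, 2.060e-04]  ψ = [0, 0, 0]  (obs o_3=2)
t=4: δ = [3.862e-05, 2.575e-05, 1.931e-05]  ψ = [0, 0, 0]  (obs o_4=2)
t=5: δ = [3.621e-06, 3.621e-06, 5.431e-06]  ψ = [0, 0, 0]  (obs o_5=1)
backtrack: best end state = 2; path = [2, 1, 0, 0, 0, 2]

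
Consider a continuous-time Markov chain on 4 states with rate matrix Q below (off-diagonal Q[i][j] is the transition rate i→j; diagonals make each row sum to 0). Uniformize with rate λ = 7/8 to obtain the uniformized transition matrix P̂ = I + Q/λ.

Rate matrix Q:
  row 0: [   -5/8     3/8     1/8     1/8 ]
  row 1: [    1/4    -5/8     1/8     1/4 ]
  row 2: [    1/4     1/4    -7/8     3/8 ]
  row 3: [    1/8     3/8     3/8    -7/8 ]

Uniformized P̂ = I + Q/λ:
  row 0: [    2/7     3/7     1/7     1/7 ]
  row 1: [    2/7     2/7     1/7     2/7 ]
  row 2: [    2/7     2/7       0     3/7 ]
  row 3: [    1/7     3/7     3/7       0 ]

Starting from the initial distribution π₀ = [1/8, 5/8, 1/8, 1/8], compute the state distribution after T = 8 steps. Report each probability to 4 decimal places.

π = [0.2551, 0.3528, 0.1785, 0.2136]

t=0: π = [0.1250, 0.6250, 0.1250, 0.1250]
t=1: π = [0.2679, 0.3214, 0.1607, 0.2500]
t=2: π = [0.2500, 0.3597, 0.1913, 0.1990]
t=3: π = [0.2573, 0.3499, 0.1724, 0.2205]
t=4: π = [0.2542, 0.3540, 0.1812, 0.2106]
t=5: π = [0.2556, 0.3521, 0.1771, 0.2151]
t=6: π = [0.2550, 0.3530, 0.1790, 0.2130]
t=7: π = [0.2553, 0.3526, 0.1782, 0.2140]
t=8: π = [0.2551, 0.3528, 0.1785, 0.2136]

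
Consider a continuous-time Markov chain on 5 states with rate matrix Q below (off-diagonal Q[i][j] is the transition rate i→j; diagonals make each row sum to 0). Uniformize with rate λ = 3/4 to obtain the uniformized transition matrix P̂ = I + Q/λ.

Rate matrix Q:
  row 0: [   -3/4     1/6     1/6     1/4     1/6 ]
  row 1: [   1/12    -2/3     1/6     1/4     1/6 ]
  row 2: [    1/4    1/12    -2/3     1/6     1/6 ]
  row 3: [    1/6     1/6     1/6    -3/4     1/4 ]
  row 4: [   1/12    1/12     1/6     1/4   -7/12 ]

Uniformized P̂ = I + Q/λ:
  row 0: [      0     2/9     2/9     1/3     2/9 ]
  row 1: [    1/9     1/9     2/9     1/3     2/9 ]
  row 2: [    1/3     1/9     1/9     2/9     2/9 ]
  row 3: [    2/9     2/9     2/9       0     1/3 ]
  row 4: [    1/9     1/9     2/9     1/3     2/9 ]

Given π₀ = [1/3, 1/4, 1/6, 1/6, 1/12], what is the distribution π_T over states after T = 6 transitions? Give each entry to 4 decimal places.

t=0: π = [0.3333, 0.2500, 0.1667, 0.1667, 0.0833]
t=1: π = [0.1296, 0.1667, 0.2037, 0.2593, 0.2407]
t=2: π = [0.1708, 0.1543, 0.1996, 0.2243, 0.2510]
t=3: π = [0.1614, 0.1550, 0.2000, 0.2364, 0.2471]
t=4: π = [0.1639, 0.1553, 0.2000, 0.2323, 0.2485]
t=5: π = [0.1632, 0.1551, 0.2000, 0.2337, 0.2480]
t=6: π = [0.1634, 0.1552, 0.2000, 0.2332, 0.2482]

π = [0.1634, 0.1552, 0.2000, 0.2332, 0.2482]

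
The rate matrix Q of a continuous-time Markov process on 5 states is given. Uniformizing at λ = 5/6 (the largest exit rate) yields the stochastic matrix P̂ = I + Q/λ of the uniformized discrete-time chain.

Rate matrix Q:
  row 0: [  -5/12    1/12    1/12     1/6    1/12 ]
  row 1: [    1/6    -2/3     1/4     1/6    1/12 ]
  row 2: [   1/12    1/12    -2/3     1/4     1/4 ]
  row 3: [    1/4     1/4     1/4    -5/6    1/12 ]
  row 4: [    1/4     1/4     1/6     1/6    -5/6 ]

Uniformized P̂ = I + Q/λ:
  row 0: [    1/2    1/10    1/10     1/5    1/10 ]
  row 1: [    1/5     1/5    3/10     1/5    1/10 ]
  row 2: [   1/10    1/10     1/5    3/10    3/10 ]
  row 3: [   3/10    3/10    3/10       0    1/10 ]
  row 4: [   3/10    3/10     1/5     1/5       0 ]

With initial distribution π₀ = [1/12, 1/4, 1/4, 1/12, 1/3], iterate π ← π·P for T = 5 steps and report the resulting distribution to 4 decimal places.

π = [0.3002, 0.1806, 0.2066, 0.1840, 0.1286]

t=0: π = [0.0833, 0.2500, 0.2500, 0.0833, 0.3333]
t=1: π = [0.2417, 0.2083, 0.2250, 0.2083, 0.1167]
t=2: π = [0.2825, 0.1858, 0.2175, 0.1808, 0.1333]
t=3: π = [0.2944, 0.1814, 0.2084, 0.1856, 0.1302]
t=4: π = [0.2991, 0.1813, 0.2073, 0.1837, 0.1287]
t=5: π = [0.3002, 0.1806, 0.2066, 0.1840, 0.1286]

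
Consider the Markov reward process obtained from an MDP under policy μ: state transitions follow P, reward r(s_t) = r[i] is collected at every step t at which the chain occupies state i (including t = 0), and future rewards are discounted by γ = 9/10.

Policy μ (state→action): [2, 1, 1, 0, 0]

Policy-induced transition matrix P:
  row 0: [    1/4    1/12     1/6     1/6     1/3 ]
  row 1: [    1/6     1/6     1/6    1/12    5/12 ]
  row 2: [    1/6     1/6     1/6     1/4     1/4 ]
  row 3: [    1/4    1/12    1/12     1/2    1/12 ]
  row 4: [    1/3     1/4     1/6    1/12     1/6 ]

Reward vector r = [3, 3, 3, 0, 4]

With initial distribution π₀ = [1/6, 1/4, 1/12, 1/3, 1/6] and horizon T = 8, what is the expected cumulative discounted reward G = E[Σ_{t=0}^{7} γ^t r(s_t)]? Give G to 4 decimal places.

t=0: π = [0.1667, 0.2500, 0.0833, 0.3333, 0.1667], E[r] = 2.1667, γ^t·E[r] = 2.166667, running G = 2.166667
t=1: π = [0.2361, 0.1389, 0.1389, 0.2500, 0.2361], E[r] = 2.4861, γ^t·E[r] = 2.237500, running G = 4.404167
t=2: π = [0.2465, 0.1458, 0.1458, 0.2303, 0.2315], E[r] = 2.5405, γ^t·E[r] = 2.057813, running G = 6.461979
t=3: π = [0.2450, 0.1462, 0.1475, 0.2242, 0.2372], E[r] = 2.5647, γ^t·E[r] = 1.869680, running G = 8.331659
t=4: π = [0.2453, 0.1473, 0.1480, 0.2217, 0.2377], E[r] = 2.5725, γ^t·E[r] = 1.687811, running G = 10.019470
t=5: π = [0.2452, 0.1476, 0.1482, 0.2208, 0.2382], E[r] = 2.5758, γ^t·E[r] = 1.520964, running G = 11.540434
t=6: π = [0.2452, 0.1477, 0.1483, 0.2205, 0.2384], E[r] = 2.5769, γ^t·E[r] = 1.369494, running G = 12.909929
t=7: π = [0.2452, 0.1477, 0.1483, 0.2203, 0.2384], E[r] = 2.5774, γ^t·E[r] = 1.232768, running G = 14.142696

G = 14.1427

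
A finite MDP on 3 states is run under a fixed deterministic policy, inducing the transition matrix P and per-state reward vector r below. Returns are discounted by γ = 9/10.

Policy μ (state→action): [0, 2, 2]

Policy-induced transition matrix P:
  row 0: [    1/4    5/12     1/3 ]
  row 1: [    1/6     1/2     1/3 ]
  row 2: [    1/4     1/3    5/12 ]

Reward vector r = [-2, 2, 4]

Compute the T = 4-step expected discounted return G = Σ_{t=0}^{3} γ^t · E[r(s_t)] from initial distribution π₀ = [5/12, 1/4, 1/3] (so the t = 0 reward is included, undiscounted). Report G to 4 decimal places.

G = 5.4958

t=0: π = [0.4167, 0.2500, 0.3333], E[r] = 1.0000, γ^t·E[r] = 1.000000, running G = 1.000000
t=1: π = [0.2292, 0.4097, 0.3611], E[r] = 1.8056, γ^t·E[r] = 1.625000, running G = 2.625000
t=2: π = [0.2159, 0.4207, 0.3634], E[r] = 1.8634, γ^t·E[r] = 1.509375, running G = 4.134375
t=3: π = [0.2149, 0.4214, 0.3636], E[r] = 1.8675, γ^t·E[r] = 1.361391, running G = 5.495766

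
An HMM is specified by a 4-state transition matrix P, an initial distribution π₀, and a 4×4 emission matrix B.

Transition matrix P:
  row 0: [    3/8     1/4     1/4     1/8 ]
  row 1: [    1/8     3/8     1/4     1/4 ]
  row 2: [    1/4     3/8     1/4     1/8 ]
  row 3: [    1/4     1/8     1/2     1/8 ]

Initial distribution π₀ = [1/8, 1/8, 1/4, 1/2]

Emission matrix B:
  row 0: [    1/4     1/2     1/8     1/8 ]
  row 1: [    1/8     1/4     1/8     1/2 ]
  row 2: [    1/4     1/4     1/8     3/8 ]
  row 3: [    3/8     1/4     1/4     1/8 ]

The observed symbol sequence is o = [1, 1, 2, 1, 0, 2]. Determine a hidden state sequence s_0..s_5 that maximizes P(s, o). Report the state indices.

path = [3, 0, 0, 0, 0, 0]

t=0: δ = [6.250e-02, 3.125e-02, 6.250e-02, 1.250e-01]  (obs o_0=1)
t=1: δ = [1.562e-02, 5.859e-03, 1.562e-02, 3.906e-03]  ψ = [3, 2, 3, 3]  (obs o_1=1)
t=2: δ = [7.324e-04, 7.324e-04, 4.883e-04, 4.883e-04]  ψ = [0, 2, 0, 0]  (obs o_2=2)
t=3: δ = [1.373e-04, 6.866e-05, 6.104e-05, 4.578e-05]  ψ = [0, 1, 3, 1]  (obs o_3=1)
t=4: δ = [1.287e-05, 4.292e-06, 8.583e-06, 6.437e-06]  ψ = [0, 0, 0, 0]  (obs o_4=0)
t=5: δ = [6.035e-07, 4.023e-07, 4.023e-07, 4.023e-07]  ψ = [0, 0, 0, 0]  (obs o_5=2)
backtrack: best end state = 0; path = [3, 0, 0, 0, 0, 0]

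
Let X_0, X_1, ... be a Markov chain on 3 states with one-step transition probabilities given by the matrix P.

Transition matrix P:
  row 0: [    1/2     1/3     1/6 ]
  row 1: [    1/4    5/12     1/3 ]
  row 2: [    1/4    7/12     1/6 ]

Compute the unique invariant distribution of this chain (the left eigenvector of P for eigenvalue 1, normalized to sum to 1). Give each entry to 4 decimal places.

Balance equations π_j = Σ_i π_i·P[i][j]:
  π_0 = 1/2·π_0 + 1/4·π_1 + 1/4·π_2
  π_1 = 1/3·π_0 + 5/12·π_1 + 7/12·π_2
  normalize: π_0 + π_1 + π_2 = 1
Solving the linear system gives exactly π = [1/3, 3/7, 5/21].

π = [0.3333, 0.4286, 0.2381]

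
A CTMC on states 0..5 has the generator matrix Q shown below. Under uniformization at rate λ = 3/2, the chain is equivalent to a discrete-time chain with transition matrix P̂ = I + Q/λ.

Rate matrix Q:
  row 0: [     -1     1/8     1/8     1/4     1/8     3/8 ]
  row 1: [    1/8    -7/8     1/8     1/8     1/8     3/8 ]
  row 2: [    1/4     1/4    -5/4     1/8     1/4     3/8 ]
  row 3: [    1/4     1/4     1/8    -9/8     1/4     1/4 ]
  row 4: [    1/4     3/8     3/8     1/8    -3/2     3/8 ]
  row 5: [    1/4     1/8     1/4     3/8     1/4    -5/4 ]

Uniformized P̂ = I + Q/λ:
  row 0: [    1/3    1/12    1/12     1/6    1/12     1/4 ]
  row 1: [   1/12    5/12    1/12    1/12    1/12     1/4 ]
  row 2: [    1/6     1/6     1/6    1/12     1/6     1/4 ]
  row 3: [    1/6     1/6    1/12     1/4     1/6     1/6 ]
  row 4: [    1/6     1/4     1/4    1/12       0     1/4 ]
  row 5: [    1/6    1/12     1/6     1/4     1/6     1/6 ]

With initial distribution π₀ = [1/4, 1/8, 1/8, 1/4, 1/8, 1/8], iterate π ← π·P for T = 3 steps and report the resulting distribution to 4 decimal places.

π = [0.1820, 0.1892, 0.1318, 0.1624, 0.1164, 0.2182]

t=0: π = [0.2500, 0.1250, 0.1250, 0.2500, 0.1250, 0.1250]
t=1: π = [0.1979, 0.1771, 0.1250, 0.1667, 0.1146, 0.2188]
t=2: π = [0.1849, 0.1858, 0.1311, 0.1641, 0.1163, 0.2179]
t=3: π = [0.1820, 0.1892, 0.1318, 0.1624, 0.1164, 0.2182]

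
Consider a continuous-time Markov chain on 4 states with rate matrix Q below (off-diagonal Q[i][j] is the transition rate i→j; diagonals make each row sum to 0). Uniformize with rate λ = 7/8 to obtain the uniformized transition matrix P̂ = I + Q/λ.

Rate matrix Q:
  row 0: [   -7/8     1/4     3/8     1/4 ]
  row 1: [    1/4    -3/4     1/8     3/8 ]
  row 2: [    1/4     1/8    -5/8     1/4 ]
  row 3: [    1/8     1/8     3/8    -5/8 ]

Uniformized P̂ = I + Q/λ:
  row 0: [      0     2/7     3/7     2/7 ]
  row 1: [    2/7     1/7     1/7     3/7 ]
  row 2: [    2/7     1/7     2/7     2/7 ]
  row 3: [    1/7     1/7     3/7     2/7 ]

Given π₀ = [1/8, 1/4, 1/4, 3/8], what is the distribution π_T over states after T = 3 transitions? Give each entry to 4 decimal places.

π = [0.1891, 0.1691, 0.3316, 0.3101]

t=0: π = [0.1250, 0.2500, 0.2500, 0.3750]
t=1: π = [0.1964, 0.1607, 0.3214, 0.3214]
t=2: π = [0.1837, 0.1709, 0.3367, 0.3087]
t=3: π = [0.1891, 0.1691, 0.3316, 0.3101]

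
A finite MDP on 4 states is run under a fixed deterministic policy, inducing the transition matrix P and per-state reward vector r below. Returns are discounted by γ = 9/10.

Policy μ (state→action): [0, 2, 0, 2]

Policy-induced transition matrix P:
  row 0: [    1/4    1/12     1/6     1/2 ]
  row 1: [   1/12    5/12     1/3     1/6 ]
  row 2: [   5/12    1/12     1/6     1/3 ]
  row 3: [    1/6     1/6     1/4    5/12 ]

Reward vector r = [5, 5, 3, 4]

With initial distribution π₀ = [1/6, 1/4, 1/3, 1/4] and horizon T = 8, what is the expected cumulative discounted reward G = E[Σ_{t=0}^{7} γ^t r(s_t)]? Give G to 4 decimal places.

G = 23.7063

t=0: π = [0.1667, 0.2500, 0.3333, 0.2500], E[r] = 4.0833, γ^t·E[r] = 4.083333, running G = 4.083333
t=1: π = [0.2431, 0.1875, 0.2292, 0.3403], E[r] = 4.2014, γ^t·E[r] = 3.781250, running G = 7.864583
t=2: π = [0.2286, 0.1742, 0.2263, 0.3709], E[r] = 4.1765, γ^t·E[r] = 3.382969, running G = 11.247552
t=3: π = [0.2278, 0.1723, 0.2266, 0.3733], E[r] = 4.1735, γ^t·E[r] = 3.042457, running G = 14.290009
t=4: π = [0.2279, 0.1719, 0.2265, 0.3737], E[r] = 4.1733, γ^t·E[r] = 2.738119, running G = 17.028128
t=5: π = [0.2280, 0.1718, 0.2265, 0.3738], E[r] = 4.1733, γ^t·E[r] = 2.464277, running G = 19.492405
t=6: π = [0.2280, 0.1717, 0.2264, 0.3739], E[r] = 4.1733, γ^t·E[r] = 2.217840, running G = 21.710246
t=7: π = [0.2280, 0.1717, 0.2264, 0.3739], E[r] = 4.1733, γ^t·E[r] = 1.996054, running G = 23.706300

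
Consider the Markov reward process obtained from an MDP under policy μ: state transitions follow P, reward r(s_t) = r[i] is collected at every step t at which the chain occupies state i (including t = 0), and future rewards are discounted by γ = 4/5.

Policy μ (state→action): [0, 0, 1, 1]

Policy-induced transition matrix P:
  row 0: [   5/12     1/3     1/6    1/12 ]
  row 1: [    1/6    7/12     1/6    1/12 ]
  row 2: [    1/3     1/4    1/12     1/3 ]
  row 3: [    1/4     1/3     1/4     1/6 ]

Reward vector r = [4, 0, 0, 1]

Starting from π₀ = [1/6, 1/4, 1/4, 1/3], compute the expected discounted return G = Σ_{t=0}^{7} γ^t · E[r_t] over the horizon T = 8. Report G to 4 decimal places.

G = 4.9591

t=0: π = [0.1667, 0.2500, 0.2500, 0.3333], E[r] = 1.0000, γ^t·E[r] = 1.000000, running G = 1.000000
t=1: π = [0.2778, 0.3750, 0.1736, 0.1736], E[r] = 1.2847, γ^t·E[r] = 1.027778, running G = 2.027778
t=2: π = [0.2795, 0.4126, 0.1667, 0.1412], E[r] = 1.2593, γ^t·E[r] = 0.805926, running G = 2.833704
t=3: π = [0.2761, 0.4226, 0.1645, 0.1368], E[r] = 1.2411, γ^t·E[r] = 0.635457, running G = 3.469160
t=4: π = [0.2745, 0.4253, 0.1644, 0.1359], E[r] = 1.2339, γ^t·E[r] = 0.505409, running G = 3.974570
t=5: π = [0.2740, 0.4260, 0.1643, 0.1357], E[r] = 1.2318, γ^t·E[r] = 0.403629, running G = 4.378198
t=6: π = [0.2739, 0.4261, 0.1643, 0.1357], E[r] = 1.2312, γ^t·E[r] = 0.322744, running G = 4.700942
t=7: π = [0.2738, 0.4262, 0.1643, 0.1357], E[r] = 1.2310, γ^t·E[r] = 0.258161, running G = 4.959104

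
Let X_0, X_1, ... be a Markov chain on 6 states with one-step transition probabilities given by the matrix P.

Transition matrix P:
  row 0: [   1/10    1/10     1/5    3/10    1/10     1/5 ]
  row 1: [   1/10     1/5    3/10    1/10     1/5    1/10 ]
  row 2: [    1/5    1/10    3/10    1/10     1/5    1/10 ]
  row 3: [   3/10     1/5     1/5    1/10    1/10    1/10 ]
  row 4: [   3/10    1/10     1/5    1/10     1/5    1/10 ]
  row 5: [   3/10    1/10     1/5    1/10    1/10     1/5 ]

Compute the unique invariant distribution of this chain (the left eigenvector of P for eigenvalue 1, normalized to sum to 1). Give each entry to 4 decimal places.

Balance equations π_j = Σ_i π_i·P[i][j]:
  π_0 = 1/10·π_0 + 1/10·π_1 + 1/5·π_2 + 3/10·π_3 + 3/10·π_4 + 3/10·π_5
  π_1 = 1/10·π_0 + 1/5·π_1 + 1/10·π_2 + 1/5·π_3 + 1/10·π_4 + 1/10·π_5
  π_2 = 1/5·π_0 + 3/10·π_1 + 3/10·π_2 + 1/5·π_3 + 1/5·π_4 + 1/5·π_5
  π_3 = 3/10·π_0 + 1/10·π_1 + 1/10·π_2 + 1/10·π_3 + 1/10·π_4 + 1/10·π_5
  π_4 = 1/10·π_0 + 1/5·π_1 + 1/5·π_2 + 1/10·π_3 + 1/5·π_4 + 1/10·π_5
  normalize: π_0 + π_1 + π_2 + π_3 + π_4 + π_5 = 1
Solving the linear system gives exactly π = [2041/9758, 619/4879, 1153/4879, 692/4879, 739/4879, 1311/9758].

π = [0.2092, 0.1269, 0.2363, 0.1418, 0.1515, 0.1344]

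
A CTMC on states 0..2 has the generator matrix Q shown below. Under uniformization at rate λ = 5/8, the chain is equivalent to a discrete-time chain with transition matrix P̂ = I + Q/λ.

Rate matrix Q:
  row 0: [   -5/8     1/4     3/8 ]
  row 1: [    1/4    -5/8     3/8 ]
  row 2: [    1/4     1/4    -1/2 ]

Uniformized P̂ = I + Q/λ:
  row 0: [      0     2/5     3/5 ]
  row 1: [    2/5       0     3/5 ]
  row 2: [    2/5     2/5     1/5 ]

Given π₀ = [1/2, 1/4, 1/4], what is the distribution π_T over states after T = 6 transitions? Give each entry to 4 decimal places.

t=0: π = [0.5000, 0.2500, 0.2500]
t=1: π = [0.2000, 0.3000, 0.5000]
t=2: π = [0.3200, 0.2800, 0.4000]
t=3: π = [0.2720, 0.2880, 0.4400]
t=4: π = [0.2912, 0.2848, 0.4240]
t=5: π = [0.2835, 0.2861, 0.4304]
t=6: π = [0.2866, 0.2856, 0.4278]

π = [0.2866, 0.2856, 0.4278]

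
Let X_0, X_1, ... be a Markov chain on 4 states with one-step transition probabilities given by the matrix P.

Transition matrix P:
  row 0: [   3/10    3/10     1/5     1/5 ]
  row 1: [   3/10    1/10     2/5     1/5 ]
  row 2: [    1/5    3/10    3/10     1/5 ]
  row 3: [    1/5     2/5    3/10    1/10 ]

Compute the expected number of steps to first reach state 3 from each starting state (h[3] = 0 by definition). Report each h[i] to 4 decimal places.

h = [5.0000, 5.0000, 5.0000, 0.0000]

First-step conditioning: h[3] = 0; for i ≠ 3, h[i] = 1 + Σ_k P[i][k]·h[k].
  h[0] = 1 + 3/10·h[0] + 3/10·h[1] + 1/5·h[2]
  h[1] = 1 + 3/10·h[0] + 1/10·h[1] + 2/5·h[2]
  h[2] = 1 + 1/5·h[0] + 3/10·h[1] + 3/10·h[2]
Solving the 3×3 linear system over states ≠ 3 gives exactly h = [5, 5, 5, 0] (h[3] = 0 is the target).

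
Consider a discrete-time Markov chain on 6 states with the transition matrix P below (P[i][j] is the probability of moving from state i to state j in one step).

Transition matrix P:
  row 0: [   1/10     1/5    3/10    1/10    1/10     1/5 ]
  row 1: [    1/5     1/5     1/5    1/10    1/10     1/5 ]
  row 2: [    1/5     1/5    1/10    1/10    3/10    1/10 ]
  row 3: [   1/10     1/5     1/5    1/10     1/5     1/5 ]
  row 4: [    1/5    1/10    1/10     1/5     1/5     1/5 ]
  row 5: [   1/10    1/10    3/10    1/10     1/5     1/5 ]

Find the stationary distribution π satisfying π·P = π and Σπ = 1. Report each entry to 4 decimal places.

Balance equations π_j = Σ_i π_i·P[i][j]:
  π_0 = 1/10·π_0 + 1/5·π_1 + 1/5·π_2 + 1/10·π_3 + 1/5·π_4 + 1/10·π_5
  π_1 = 1/5·π_0 + 1/5·π_1 + 1/5·π_2 + 1/5·π_3 + 1/10·π_4 + 1/10·π_5
  π_2 = 3/10·π_0 + 1/5·π_1 + 1/10·π_2 + 1/5·π_3 + 1/10·π_4 + 3/10·π_5
  π_3 = 1/10·π_0 + 1/10·π_1 + 1/10·π_2 + 1/10·π_3 + 1/5·π_4 + 1/10·π_5
  π_4 = 1/10·π_0 + 1/10·π_1 + 3/10·π_2 + 1/5·π_3 + 1/5·π_4 + 1/5·π_5
  normalize: π_0 + π_1 + π_2 + π_3 + π_4 + π_5 = 1
Solving the linear system gives exactly π = [17114/110689, 18062/110689, 21608/110689, 13147/110689, 20781/110689, 19977/110689].

π = [0.1546, 0.1632, 0.1952, 0.1188, 0.1877, 0.1805]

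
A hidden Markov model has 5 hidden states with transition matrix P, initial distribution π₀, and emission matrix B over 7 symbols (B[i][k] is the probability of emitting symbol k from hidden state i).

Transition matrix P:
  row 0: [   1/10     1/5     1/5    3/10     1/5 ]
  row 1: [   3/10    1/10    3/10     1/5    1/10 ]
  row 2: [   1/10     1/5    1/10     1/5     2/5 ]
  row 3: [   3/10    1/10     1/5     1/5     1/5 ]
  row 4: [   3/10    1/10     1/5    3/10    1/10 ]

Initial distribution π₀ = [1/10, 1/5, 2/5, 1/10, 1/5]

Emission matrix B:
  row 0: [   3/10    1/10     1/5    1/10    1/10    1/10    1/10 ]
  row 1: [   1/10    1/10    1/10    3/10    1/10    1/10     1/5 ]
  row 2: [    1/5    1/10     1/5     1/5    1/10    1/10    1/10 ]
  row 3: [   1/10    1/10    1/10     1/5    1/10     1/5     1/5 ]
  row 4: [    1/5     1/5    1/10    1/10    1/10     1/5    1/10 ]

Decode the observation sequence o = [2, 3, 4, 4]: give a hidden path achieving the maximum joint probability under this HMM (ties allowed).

t=0: δ = [2.000e-02, 2.000e-02, 8.000e-02, 1.000e-02, 2.000e-02]  (obs o_0=2)
t=1: δ = [8.000e-04, 4.800e-03, 1.600e-03, 3.200e-03, 3.200e-03]  ψ = [2, 2, 2, 2, 2]  (obs o_1=3)
t=2: δ = [1.440e-04, 4.800e-05, 1.440e-04, 9.600e-05, 6.400e-05]  ψ = [1, 1, 1, 1, 2]  (obs o_2=4)
t=3: δ = [2.880e-06, 2.880e-06, 2.880e-06, 4.320e-06, 5.760e-06]  ψ = [3, 0, 0, 0, 2]  (obs o_3=4)
backtrack: best end state = 4; path = [2, 1, 2, 4]

path = [2, 1, 2, 4]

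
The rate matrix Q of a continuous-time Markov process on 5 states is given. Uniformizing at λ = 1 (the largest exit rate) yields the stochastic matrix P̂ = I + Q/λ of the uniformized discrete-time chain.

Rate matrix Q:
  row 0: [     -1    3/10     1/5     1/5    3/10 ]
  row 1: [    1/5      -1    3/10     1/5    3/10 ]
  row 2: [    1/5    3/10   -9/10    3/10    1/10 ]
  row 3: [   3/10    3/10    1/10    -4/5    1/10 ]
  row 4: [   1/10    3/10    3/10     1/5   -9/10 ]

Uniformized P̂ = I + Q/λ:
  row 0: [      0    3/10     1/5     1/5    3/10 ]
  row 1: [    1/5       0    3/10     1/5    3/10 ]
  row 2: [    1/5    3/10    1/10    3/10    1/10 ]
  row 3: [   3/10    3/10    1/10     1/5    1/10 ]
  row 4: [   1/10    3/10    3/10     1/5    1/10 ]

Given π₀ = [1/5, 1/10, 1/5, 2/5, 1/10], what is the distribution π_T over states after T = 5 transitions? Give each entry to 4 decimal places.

π = [0.1698, 0.2311, 0.1991, 0.2199, 0.1801]

t=0: π = [0.2000, 0.1000, 0.2000, 0.4000, 0.1000]
t=1: π = [0.1900, 0.2700, 0.1600, 0.2200, 0.1600]
t=2: π = [0.1680, 0.2190, 0.2050, 0.2160, 0.1920]
t=3: π = [0.1688, 0.2343, 0.1990, 0.2205, 0.1774]
t=4: π = [0.1706, 0.2297, 0.1992, 0.2199, 0.1806]
t=5: π = [0.1698, 0.2311, 0.1991, 0.2199, 0.1801]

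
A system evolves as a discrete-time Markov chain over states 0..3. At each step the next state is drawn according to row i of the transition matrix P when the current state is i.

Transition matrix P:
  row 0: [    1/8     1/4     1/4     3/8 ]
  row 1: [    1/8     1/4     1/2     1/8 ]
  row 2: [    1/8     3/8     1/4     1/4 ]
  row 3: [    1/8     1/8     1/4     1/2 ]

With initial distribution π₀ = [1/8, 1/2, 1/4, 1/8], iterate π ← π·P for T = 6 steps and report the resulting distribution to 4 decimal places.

t=0: π = [0.1250, 0.5000, 0.2500, 0.1250]
t=1: π = [0.1250, 0.2656, 0.3750, 0.2344]
t=2: π = [0.1250, 0.2676, 0.3164, 0.2910]
t=3: π = [0.1250, 0.2532, 0.3169, 0.3049]
t=4: π = [0.1250, 0.2515, 0.3133, 0.3102]
t=5: π = [0.1250, 0.2504, 0.3129, 0.3117]
t=6: π = [0.1250, 0.2501, 0.3126, 0.3123]

π = [0.1250, 0.2501, 0.3126, 0.3123]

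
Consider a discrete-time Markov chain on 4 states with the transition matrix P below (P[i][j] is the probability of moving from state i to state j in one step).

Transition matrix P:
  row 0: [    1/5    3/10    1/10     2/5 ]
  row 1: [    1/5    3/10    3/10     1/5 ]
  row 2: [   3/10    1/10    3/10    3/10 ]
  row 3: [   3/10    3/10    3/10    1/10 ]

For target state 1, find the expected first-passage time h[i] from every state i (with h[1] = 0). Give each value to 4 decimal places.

First-step conditioning: h[1] = 0; for i ≠ 1, h[i] = 1 + Σ_k P[i][k]·h[k].
  h[0] = 1 + 1/5·h[0] + 1/10·h[2] + 2/5·h[3]
  h[2] = 1 + 3/10·h[0] + 3/10·h[2] + 3/10·h[3]
  h[3] = 1 + 3/10·h[0] + 3/10·h[2] + 1/10·h[3]
Solving the 3×3 linear system over states ≠ 1 gives exactly h = [265/69, 0, 110/23, 275/69] (h[1] = 0 is the target).

h = [3.8406, 0.0000, 4.7826, 3.9855]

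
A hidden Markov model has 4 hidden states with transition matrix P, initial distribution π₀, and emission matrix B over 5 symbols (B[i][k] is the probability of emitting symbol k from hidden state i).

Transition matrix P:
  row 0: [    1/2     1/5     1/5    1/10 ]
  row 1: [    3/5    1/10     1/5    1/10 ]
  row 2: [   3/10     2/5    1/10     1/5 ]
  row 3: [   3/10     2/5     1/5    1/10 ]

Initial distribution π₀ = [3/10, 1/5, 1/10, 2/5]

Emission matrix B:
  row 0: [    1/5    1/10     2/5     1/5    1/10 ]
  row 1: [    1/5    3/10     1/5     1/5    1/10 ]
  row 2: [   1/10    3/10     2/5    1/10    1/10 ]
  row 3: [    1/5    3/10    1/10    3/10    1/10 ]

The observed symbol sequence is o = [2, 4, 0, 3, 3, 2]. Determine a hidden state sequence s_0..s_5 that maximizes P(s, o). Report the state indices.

path = [0, 0, 0, 0, 0, 0]

t=0: δ = [1.200e-01, 4.000e-02, 4.000e-02, 4.000e-02]  (obs o_0=2)
t=1: δ = [6.000e-03, 2.400e-03, 2.400e-03, 1.200e-03]  ψ = [0, 0, 0, 0]  (obs o_1=4)
t=2: δ = [6.000e-04, 2.400e-04, 1.200e-04, 1.200e-04]  ψ = [0, 0, 0, 0]  (obs o_2=0)
t=3: δ = [6.000e-05, 2.400e-05, 1.200e-05, 1.800e-05]  ψ = [0, 0, 0, 0]  (obs o_3=3)
t=4: δ = [6.000e-06, 2.400e-06, 1.200e-06, 1.800e-06]  ψ = [0, 0, 0, 0]  (obs o_4=3)
t=5: δ = [1.200e-06, 2.400e-07, 4.800e-07, 6.000e-08]  ψ = [0, 0, 0, 0]  (obs o_5=2)
backtrack: best end state = 0; path = [0, 0, 0, 0, 0, 0]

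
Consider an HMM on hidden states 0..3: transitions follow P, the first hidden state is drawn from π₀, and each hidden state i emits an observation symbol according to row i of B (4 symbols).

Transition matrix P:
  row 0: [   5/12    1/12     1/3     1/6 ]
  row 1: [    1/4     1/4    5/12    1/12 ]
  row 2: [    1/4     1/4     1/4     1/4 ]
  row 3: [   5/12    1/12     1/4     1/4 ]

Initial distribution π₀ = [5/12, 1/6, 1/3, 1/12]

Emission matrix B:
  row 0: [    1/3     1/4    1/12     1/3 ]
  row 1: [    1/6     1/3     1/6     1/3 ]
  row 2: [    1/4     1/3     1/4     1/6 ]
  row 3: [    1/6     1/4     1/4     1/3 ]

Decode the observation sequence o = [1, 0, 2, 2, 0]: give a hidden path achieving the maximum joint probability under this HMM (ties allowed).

path = [0, 0, 2, 3, 0]

t=0: δ = [1.042e-01, 5.556e-02, 1.111e-01, 2.083e-02]  (obs o_0=1)
t=1: δ = [1.447e-02, 4.630e-03, 8.681e-03, 4.630e-03]  ψ = [0, 2, 0, 2]  (obs o_1=0)
t=2: δ = [5.023e-04, 3.617e-04, 1.206e-03, 6.028e-04]  ψ = [0, 2, 0, 0]  (obs o_2=2)
t=3: δ = [2.512e-05, 5.023e-05, 7.535e-05, 7.535e-05]  ψ = [2, 2, 2, 2]  (obs o_3=2)
t=4: δ = [1.047e-05, 3.140e-06, 5.233e-06, 3.140e-06]  ψ = [3, 2, 1, 2]  (obs o_4=0)
backtrack: best end state = 0; path = [0, 0, 2, 3, 0]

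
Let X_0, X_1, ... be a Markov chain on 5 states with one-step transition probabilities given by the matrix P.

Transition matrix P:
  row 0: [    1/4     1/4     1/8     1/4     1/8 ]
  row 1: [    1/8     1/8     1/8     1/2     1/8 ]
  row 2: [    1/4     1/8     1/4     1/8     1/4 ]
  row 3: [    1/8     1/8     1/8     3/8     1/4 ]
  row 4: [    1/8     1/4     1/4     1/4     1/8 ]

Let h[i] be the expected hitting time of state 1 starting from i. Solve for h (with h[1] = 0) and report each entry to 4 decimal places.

h = [5.0957, 0.0000, 5.7294, 5.8350, 5.1749]

First-step conditioning: h[1] = 0; for i ≠ 1, h[i] = 1 + Σ_k P[i][k]·h[k].
  h[0] = 1 + 1/4·h[0] + 1/8·h[2] + 1/4·h[3] + 1/8·h[4]
  h[2] = 1 + 1/4·h[0] + 1/4·h[2] + 1/8·h[3] + 1/4·h[4]
  h[3] = 1 + 1/8·h[0] + 1/8·h[2] + 3/8·h[3] + 1/4·h[4]
  h[4] = 1 + 1/8·h[0] + 1/4·h[2] + 1/4·h[3] + 1/8·h[4]
Solving the 4×4 linear system over states ≠ 1 gives exactly h = [1544/303, 0, 1736/303, 1768/303, 1568/303] (h[1] = 0 is the target).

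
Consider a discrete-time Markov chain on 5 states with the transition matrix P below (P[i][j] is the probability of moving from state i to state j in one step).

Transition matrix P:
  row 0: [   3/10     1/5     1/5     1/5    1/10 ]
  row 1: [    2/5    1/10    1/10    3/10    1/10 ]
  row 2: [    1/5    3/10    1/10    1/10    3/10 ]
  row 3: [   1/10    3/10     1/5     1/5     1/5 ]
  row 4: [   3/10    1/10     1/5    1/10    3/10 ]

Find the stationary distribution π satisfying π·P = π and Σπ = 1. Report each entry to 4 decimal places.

π = [0.2664, 0.1963, 0.1640, 0.1843, 0.1890]

Balance equations π_j = Σ_i π_i·P[i][j]:
  π_0 = 3/10·π_0 + 2/5·π_1 + 1/5·π_2 + 1/10·π_3 + 3/10·π_4
  π_1 = 1/5·π_0 + 1/10·π_1 + 3/10·π_2 + 3/10·π_3 + 1/10·π_4
  π_2 = 1/5·π_0 + 1/10·π_1 + 1/10·π_2 + 1/5·π_3 + 1/5·π_4
  π_3 = 1/5·π_0 + 3/10·π_1 + 1/10·π_2 + 1/5·π_3 + 1/10·π_4
  normalize: π_0 + π_1 + π_2 + π_3 + π_4 = 1
Solving the linear system gives exactly π = [651/2444, 1919/9776, 1603/9776, 901/4888, 231/1222].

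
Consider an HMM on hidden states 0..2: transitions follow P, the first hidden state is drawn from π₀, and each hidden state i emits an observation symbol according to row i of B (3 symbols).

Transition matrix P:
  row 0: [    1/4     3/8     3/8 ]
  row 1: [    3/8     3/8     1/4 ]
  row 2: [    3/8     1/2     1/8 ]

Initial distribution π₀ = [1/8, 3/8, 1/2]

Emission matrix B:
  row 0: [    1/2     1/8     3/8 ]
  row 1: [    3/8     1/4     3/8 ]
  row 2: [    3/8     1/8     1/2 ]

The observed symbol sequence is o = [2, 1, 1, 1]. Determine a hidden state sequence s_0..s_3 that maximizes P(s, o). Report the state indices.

path = [2, 1, 1, 1]

t=0: δ = [4.688e-02, 1.406e-01, 2.500e-01]  (obs o_0=2)
t=1: δ = [1.172e-02, 3.125e-02, 4.395e-03]  ψ = [2, 2, 1]  (obs o_1=1)
t=2: δ = [1.465e-03, 2.930e-03, 9.766e-04]  ψ = [1, 1, 1]  (obs o_2=1)
t=3: δ = [1.373e-04, 2.747e-04, 9.155e-05]  ψ = [1, 1, 1]  (obs o_3=1)
backtrack: best end state = 1; path = [2, 1, 1, 1]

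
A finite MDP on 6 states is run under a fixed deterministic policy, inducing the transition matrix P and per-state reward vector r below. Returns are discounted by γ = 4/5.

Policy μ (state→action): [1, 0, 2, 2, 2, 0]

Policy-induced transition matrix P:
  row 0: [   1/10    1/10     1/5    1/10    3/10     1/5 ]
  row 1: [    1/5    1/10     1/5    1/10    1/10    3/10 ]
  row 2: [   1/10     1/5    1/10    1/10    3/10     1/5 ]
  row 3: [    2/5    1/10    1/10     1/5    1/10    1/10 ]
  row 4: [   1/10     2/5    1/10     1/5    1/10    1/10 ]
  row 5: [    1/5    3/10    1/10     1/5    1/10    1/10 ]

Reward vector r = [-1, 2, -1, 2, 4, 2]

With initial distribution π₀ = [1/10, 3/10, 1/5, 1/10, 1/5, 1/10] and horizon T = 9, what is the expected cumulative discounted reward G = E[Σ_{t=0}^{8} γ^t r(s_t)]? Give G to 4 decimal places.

t=0: π = [0.1000, 0.3000, 0.2000, 0.1000, 0.2000, 0.1000], E[r] = 1.5000, γ^t·E[r] = 1.500000, running G = 1.500000
t=1: π = [0.1700, 0.2000, 0.1400, 0.1400, 0.1600, 0.1900], E[r] = 1.3900, γ^t·E[r] = 1.112000, running G = 2.612000
t=2: π = [0.1810, 0.2000, 0.1370, 0.1490, 0.1620, 0.1710], E[r] = 1.3700, γ^t·E[r] = 0.876800, running G = 3.488800
t=3: π = [0.1818, 0.1965, 0.1381, 0.1482, 0.1636, 0.1718], E[r] = 1.3675, γ^t·E[r] = 0.700160, running G = 4.188960
t=4: π = [0.1813, 0.1973, 0.1378, 0.1484, 0.1640, 0.1713], E[r] = 1.3706, γ^t·E[r] = 0.561398, running G = 4.750358
t=5: π = [0.1814, 0.1972, 0.1379, 0.1484, 0.1638, 0.1714], E[r] = 1.3700, γ^t·E[r] = 0.448922, running G = 5.199279
t=6: π = [0.1814, 0.1972, 0.1379, 0.1484, 0.1638, 0.1714], E[r] = 1.3700, γ^t·E[r] = 0.359138, running G = 5.558417
t=7: π = [0.1814, 0.1972, 0.1379, 0.1484, 0.1638, 0.1714], E[r] = 1.3700, γ^t·E[r] = 0.287316, running G = 5.845733
t=8: π = [0.1814, 0.1972, 0.1379, 0.1484, 0.1638, 0.1714], E[r] = 1.3700, γ^t·E[r] = 0.229851, running G = 6.075584

G = 6.0756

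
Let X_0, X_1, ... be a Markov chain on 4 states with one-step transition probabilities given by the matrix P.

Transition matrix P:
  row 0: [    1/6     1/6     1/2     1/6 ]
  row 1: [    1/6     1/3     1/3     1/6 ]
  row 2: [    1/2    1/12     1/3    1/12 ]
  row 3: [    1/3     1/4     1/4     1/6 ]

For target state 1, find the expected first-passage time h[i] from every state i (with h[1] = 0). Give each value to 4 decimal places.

First-step conditioning: h[1] = 0; for i ≠ 1, h[i] = 1 + Σ_k P[i][k]·h[k].
  h[0] = 1 + 1/6·h[0] + 1/2·h[2] + 1/6·h[3]
  h[2] = 1 + 1/2·h[0] + 1/3·h[2] + 1/12·h[3]
  h[3] = 1 + 1/3·h[0] + 1/4·h[2] + 1/6·h[3]
Solving the 3×3 linear system over states ≠ 1 gives exactly h = [90/13, 0, 1068/143, 888/143] (h[1] = 0 is the target).

h = [6.9231, 0.0000, 7.4685, 6.2098]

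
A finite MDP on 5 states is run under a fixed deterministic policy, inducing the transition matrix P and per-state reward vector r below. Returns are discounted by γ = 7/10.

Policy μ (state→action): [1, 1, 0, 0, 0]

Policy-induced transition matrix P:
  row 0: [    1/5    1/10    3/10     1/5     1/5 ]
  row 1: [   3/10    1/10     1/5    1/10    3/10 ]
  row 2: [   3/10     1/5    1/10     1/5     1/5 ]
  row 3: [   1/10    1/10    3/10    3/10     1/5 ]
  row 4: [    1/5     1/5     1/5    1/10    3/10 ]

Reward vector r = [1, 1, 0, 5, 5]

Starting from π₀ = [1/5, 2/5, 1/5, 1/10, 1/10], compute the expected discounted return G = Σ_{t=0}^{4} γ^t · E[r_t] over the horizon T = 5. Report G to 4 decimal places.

t=0: π = [0.2000, 0.4000, 0.2000, 0.1000, 0.1000], E[r] = 1.6000, γ^t·E[r] = 1.600000, running G = 1.600000
t=1: π = [0.2500, 0.1300, 0.2100, 0.1600, 0.2500], E[r] = 2.4300, γ^t·E[r] = 1.701000, running G = 3.301000
t=2: π = [0.2180, 0.1460, 0.2200, 0.1780, 0.2380], E[r] = 2.4440, γ^t·E[r] = 1.197560, running G = 4.498560
t=3: π = [0.2188, 0.1458, 0.2176, 0.1794, 0.2384], E[r] = 2.4536, γ^t·E[r] = 0.841585, running G = 5.340145
t=4: π = [0.2184, 0.1456, 0.2181, 0.1795, 0.2384], E[r] = 2.4537, γ^t·E[r] = 0.589133, running G = 5.929278

G = 5.9293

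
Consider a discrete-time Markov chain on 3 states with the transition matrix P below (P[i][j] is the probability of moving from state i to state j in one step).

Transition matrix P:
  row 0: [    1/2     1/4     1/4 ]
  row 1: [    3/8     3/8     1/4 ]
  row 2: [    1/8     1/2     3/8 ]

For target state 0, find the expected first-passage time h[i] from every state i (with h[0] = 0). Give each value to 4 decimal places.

h = [0.0000, 3.2941, 4.2353]

First-step conditioning: h[0] = 0; for i ≠ 0, h[i] = 1 + Σ_k P[i][k]·h[k].
  h[1] = 1 + 3/8·h[1] + 1/4·h[2]
  h[2] = 1 + 1/2·h[1] + 3/8·h[2]
Solving the 2×2 linear system over states ≠ 0 gives exactly h = [0, 56/17, 72/17] (h[0] = 0 is the target).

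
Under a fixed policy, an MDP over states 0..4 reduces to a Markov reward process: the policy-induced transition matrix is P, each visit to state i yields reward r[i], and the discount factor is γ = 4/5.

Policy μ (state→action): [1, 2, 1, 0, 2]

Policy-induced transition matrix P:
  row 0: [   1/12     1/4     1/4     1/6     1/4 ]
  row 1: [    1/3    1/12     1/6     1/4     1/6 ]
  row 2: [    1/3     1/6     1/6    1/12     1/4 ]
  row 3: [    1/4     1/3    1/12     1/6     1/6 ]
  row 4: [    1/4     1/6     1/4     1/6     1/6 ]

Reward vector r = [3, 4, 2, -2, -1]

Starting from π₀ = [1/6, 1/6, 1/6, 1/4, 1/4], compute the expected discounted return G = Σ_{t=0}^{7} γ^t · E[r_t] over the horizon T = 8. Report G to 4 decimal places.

t=0: π = [0.1667, 0.1667, 0.1667, 0.2500, 0.2500], E[r] = 0.7500, γ^t·E[r] = 0.750000, running G = 0.750000
t=1: π = [0.2500, 0.2083, 0.1806, 0.1667, 0.1944], E[r] = 1.4167, γ^t·E[r] = 1.133333, running G = 1.883333
t=2: π = [0.2407, 0.1979, 0.1898, 0.1690, 0.2025], E[r] = 1.3530, γ^t·E[r] = 0.865926, running G = 2.749259
t=3: π = [0.2422, 0.1984, 0.1895, 0.1673, 0.2025], E[r] = 1.3620, γ^t·E[r] = 0.697333, running G = 3.446593
t=4: π = [0.2420, 0.1982, 0.1898, 0.1674, 0.2026], E[r] = 1.3608, γ^t·E[r] = 0.557393, running G = 4.003985
t=5: π = [0.2420, 0.1982, 0.1898, 0.1674, 0.2026], E[r] = 1.3610, γ^t·E[r] = 0.445980, running G = 4.449965
t=6: π = [0.2420, 0.1982, 0.1898, 0.1674, 0.2026], E[r] = 1.3610, γ^t·E[r] = 0.356776, running G = 4.806741
t=7: π = [0.2420, 0.1982, 0.1898, 0.1674, 0.2026], E[r] = 1.3610, γ^t·E[r] = 0.285422, running G = 5.092163

G = 5.0922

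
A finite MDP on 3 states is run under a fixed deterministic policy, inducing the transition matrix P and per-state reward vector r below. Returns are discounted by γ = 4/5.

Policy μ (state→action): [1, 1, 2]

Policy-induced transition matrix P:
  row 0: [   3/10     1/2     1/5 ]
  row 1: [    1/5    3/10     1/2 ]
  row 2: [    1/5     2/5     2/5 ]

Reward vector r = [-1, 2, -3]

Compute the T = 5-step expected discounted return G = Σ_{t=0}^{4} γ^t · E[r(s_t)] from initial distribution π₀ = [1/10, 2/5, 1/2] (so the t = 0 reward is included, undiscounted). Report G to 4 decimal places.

t=0: π = [0.1000, 0.4000, 0.5000], E[r] = -0.8000, γ^t·E[r] = -0.800000, running G = -0.800000
t=1: π = [0.2100, 0.3700, 0.4200], E[r] = -0.7300, γ^t·E[r] = -0.584000, running G = -1.384000
t=2: π = [0.2210, 0.3840, 0.3950], E[r] = -0.6380, γ^t·E[r] = -0.408320, running G = -1.792320
t=3: π = [0.2221, 0.3837, 0.3942], E[r] = -0.6373, γ^t·E[r] = -0.326298, running G = -2.118618
t=4: π = [0.2222, 0.3838, 0.3940], E[r] = -0.6364, γ^t·E[r] = -0.260661, running G = -2.379279

G = -2.3793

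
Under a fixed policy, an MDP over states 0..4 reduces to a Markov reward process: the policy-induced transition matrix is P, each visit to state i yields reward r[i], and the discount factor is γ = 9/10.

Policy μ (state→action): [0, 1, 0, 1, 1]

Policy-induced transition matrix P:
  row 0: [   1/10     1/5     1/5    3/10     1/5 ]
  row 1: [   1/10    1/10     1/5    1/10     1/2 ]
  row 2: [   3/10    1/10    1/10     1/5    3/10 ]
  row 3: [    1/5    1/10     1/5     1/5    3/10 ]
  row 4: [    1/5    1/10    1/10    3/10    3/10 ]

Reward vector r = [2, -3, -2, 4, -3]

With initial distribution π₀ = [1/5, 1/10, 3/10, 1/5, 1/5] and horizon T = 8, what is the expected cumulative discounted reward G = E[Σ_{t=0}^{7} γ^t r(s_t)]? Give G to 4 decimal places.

t=0: π = [0.2000, 0.1000, 0.3000, 0.2000, 0.2000], E[r] = -0.3000, γ^t·E[r] = -0.300000, running G = -0.300000
t=1: π = [0.2000, 0.1200, 0.1500, 0.2300, 0.3000], E[r] = -0.2400, γ^t·E[r] = -0.216000, running G = -0.516000
t=2: π = [0.1830, 0.1200, 0.1550, 0.2380, 0.3040], E[r] = -0.2640, γ^t·E[r] = -0.213840, running G = -0.729840
t=3: π = [0.1852, 0.1183, 0.1541, 0.2367, 0.3057], E[r] = -0.2630, γ^t·E[r] = -0.191727, running G = -0.921567
t=4: π = [0.1851, 0.1185, 0.1540, 0.2373, 0.3051], E[r] = -0.2599, γ^t·E[r] = -0.170494, running G = -1.092061
t=5: π = [0.1850, 0.1185, 0.1541, 0.2372, 0.3052], E[r] = -0.2605, γ^t·E[r] = -0.153834, running G = -1.245896
t=6: π = [0.1851, 0.1185, 0.1541, 0.2372, 0.3052], E[r] = -0.2604, γ^t·E[r] = -0.138412, running G = -1.384307
t=7: π = [0.1851, 0.1185, 0.1541, 0.2372, 0.3052], E[r] = -0.2604, γ^t·E[r] = -0.124571, running G = -1.508879

G = -1.5089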